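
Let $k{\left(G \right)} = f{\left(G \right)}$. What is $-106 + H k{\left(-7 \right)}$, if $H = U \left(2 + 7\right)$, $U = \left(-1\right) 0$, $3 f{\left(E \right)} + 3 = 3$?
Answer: $-106$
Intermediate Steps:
$f{\left(E \right)} = 0$ ($f{\left(E \right)} = -1 + \frac{1}{3} \cdot 3 = -1 + 1 = 0$)
$U = 0$
$k{\left(G \right)} = 0$
$H = 0$ ($H = 0 \left(2 + 7\right) = 0 \cdot 9 = 0$)
$-106 + H k{\left(-7 \right)} = -106 + 0 \cdot 0 = -106 + 0 = -106$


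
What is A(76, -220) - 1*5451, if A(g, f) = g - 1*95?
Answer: -5470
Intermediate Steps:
A(g, f) = -95 + g (A(g, f) = g - 95 = -95 + g)
A(76, -220) - 1*5451 = (-95 + 76) - 1*5451 = -19 - 5451 = -5470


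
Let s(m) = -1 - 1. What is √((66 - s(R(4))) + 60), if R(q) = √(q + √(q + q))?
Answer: 8*√2 ≈ 11.314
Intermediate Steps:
R(q) = √(q + √2*√q) (R(q) = √(q + √(2*q)) = √(q + √2*√q))
s(m) = -2
√((66 - s(R(4))) + 60) = √((66 - 1*(-2)) + 60) = √((66 + 2) + 60) = √(68 + 60) = √128 = 8*√2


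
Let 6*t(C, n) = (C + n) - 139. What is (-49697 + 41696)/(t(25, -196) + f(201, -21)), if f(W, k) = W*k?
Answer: 24003/12818 ≈ 1.8726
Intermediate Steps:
t(C, n) = -139/6 + C/6 + n/6 (t(C, n) = ((C + n) - 139)/6 = (-139 + C + n)/6 = -139/6 + C/6 + n/6)
(-49697 + 41696)/(t(25, -196) + f(201, -21)) = (-49697 + 41696)/((-139/6 + (⅙)*25 + (⅙)*(-196)) + 201*(-21)) = -8001/((-139/6 + 25/6 - 98/3) - 4221) = -8001/(-155/3 - 4221) = -8001/(-12818/3) = -8001*(-3/12818) = 24003/12818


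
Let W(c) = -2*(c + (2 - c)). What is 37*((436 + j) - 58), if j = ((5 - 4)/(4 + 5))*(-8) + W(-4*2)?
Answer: 124246/9 ≈ 13805.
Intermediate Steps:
W(c) = -4 (W(c) = -2*2 = -4)
j = -44/9 (j = ((5 - 4)/(4 + 5))*(-8) - 4 = (1/9)*(-8) - 4 = -8/9 - 4 = -44/9 ≈ -4.8889)
37*((436 + j) - 58) = 37*((436 - 44/9) - 58) = 37*(3880/9 - 58) = 37*(3358/9) = 124246/9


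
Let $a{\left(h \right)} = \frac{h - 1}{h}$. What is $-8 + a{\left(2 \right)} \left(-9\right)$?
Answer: $- \frac{25}{2} \approx -12.5$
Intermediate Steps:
$a{\left(h \right)} = \frac{-1 + h}{h}$
$-8 + a{\left(2 \right)} \left(-9\right) = -8 + \frac{-1 + 2}{2} \left(-9\right) = -8 + \frac{1}{2} \cdot 1 \left(-9\right) = -8 + \frac{1}{2} \left(-9\right) = -8 - \frac{9}{2} = - \frac{25}{2}$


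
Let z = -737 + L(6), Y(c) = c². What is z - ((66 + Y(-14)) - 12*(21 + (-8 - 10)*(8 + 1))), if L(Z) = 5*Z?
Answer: -2661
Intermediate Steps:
z = -707 (z = -737 + 5*6 = -737 + 30 = -707)
z - ((66 + Y(-14)) - 12*(21 + (-8 - 10)*(8 + 1))) = -707 - ((66 + (-14)²) - 12*(21 + (-8 - 10)*(8 + 1))) = -707 - ((66 + 196) - 12*(21 - 18*9)) = -707 - (262 - 12*(21 - 162)) = -707 - (262 - 12*(-141)) = -707 - (262 + 1692) = -707 - 1*1954 = -707 - 1954 = -2661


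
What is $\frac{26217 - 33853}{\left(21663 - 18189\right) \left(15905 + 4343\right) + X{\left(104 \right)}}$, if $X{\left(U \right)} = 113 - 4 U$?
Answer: $- \frac{7636}{70341249} \approx -0.00010856$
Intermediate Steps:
$X{\left(U \right)} = 113 - 4 U$
$\frac{26217 - 33853}{\left(21663 - 18189\right) \left(15905 + 4343\right) + X{\left(104 \right)}} = \frac{26217 - 33853}{\left(21663 - 18189\right) \left(15905 + 4343\right) + \left(113 - 416\right)} = - \frac{7636}{3474 \cdot 20248 + \left(113 - 416\right)} = - \frac{7636}{70341552 - 303} = - \frac{7636}{70341249}$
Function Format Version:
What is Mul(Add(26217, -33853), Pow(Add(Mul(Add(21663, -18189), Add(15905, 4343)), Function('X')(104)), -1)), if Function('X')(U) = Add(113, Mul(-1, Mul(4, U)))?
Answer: Rational(-7636, 70341249) ≈ -0.00010856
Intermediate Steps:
Function('X')(U) = Add(113, Mul(-4, U))
Mul(Add(26217, -33853), Pow(Add(Mul(Add(21663, -18189), Add(15905, 4343)), Function('X')(104)), -1)) = Mul(Add(26217, -33853), Pow(Add(Mul(Add(21663, -18189), Add(15905, 4343)), Add(113, Mul(-4, 104))), -1)) = Mul(-7636, Pow(Add(Mul(3474, 20248), Add(113, -416)), -1)) = Mul(-7636, Pow(Add(70341552, -303), -1)) = Mul(-7636, Pow(70341249, -1)) = Mul(-7636, Rational(1, 70341249)) = Rational(-7636, 70341249)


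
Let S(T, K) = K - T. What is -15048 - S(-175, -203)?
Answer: -15020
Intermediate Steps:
-15048 - S(-175, -203) = -15048 - (-203 - 1*(-175)) = -15048 - (-203 + 175) = -15048 - 1*(-28) = -15048 + 28 = -15020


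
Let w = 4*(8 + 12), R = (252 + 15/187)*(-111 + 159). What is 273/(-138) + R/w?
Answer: 6420097/43010 ≈ 149.27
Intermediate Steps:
R = 2262672/187 (R = (252 + 15*(1/187))*48 = (252 + 15/187)*48 = (47139/187)*48 = 2262672/187 ≈ 12100.)
w = 80 (w = 4*20 = 80)
273/(-138) + R/w = 273/(-138) + (2262672/187)/80 = 273*(-1/138) + (2262672/187)*(1/80) = -91/46 + 141417/935 = 6420097/43010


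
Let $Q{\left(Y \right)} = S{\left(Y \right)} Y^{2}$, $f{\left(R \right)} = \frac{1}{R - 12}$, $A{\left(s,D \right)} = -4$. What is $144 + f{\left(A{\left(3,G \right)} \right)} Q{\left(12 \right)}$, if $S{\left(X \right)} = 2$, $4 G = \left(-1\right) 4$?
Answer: $126$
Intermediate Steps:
$G = -1$ ($G = \frac{\left(-1\right) 4}{4} = \frac{1}{4} \left(-4\right) = -1$)
$f{\left(R \right)} = \frac{1}{-12 + R}$
$Q{\left(Y \right)} = 2 Y^{2}$
$144 + f{\left(A{\left(3,G \right)} \right)} Q{\left(12 \right)} = 144 + \frac{2 \cdot 12^{2}}{-12 - 4} = 144 + \frac{2 \cdot 144}{-16} = 144 - 18 = 126$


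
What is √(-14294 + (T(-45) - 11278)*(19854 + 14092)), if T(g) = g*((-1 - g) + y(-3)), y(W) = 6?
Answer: 3*I*√51026198 ≈ 21430.0*I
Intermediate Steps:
T(g) = g*(5 - g) (T(g) = g*((-1 - g) + 6) = g*(5 - g))
√(-14294 + (T(-45) - 11278)*(19854 + 14092)) = √(-14294 + (-45*(5 - 1*(-45)) - 11278)*(19854 + 14092)) = √(-14294 + (-45*(5 + 45) - 11278)*33946) = √(-14294 + (-45*50 - 11278)*33946) = √(-14294 + (-2250 - 11278)*33946) = √(-14294 - 13528*33946) = √(-14294 - 459221488) = √(-459235782) = 3*I*√51026198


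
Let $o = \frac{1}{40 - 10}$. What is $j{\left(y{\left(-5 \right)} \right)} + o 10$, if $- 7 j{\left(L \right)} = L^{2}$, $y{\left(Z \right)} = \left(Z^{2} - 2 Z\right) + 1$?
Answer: $- \frac{3881}{21} \approx -184.81$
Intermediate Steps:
$y{\left(Z \right)} = 1 + Z^{2} - 2 Z$
$o = \frac{1}{30} \approx 0.033333$
$j{\left(L \right)} = - \frac{L^{2}}{7}$
$j{\left(y{\left(-5 \right)} \right)} + o 10 = - \frac{\left(1 + \left(-5\right)^{2} - -10\right)^{2}}{7} + \frac{1}{30} \cdot 10 = - \frac{\left(1 + 25 + 10\right)^{2}}{7} + \frac{1}{3} = - \frac{36^{2}}{7} + \frac{1}{3} = \left(- \frac{1}{7}\right) 1296 + \frac{1}{3} = - \frac{1296}{7} + \frac{1}{3} = - \frac{3881}{21}$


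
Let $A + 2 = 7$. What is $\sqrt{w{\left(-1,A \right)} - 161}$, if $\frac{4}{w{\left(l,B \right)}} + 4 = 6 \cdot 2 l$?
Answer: $\frac{i \sqrt{645}}{2} \approx 12.698 i$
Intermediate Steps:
$A = 5$ ($A = -2 + 7 = 5$)
$w{\left(l,B \right)} = \frac{4}{-4 + 12 l}$ ($w{\left(l,B \right)} = \frac{4}{-4 + 6 \cdot 2 l} = \frac{4}{-4 + 12 l}$)
$\sqrt{w{\left(-1,A \right)} - 161} = \sqrt{\frac{1}{-1 + 3 \left(-1\right)} - 161} = \sqrt{\frac{1}{-1 - 3} - 161} = \sqrt{\frac{1}{-4} - 161} = \sqrt{- \frac{1}{4} - 161} = \sqrt{- \frac{645}{4}} = \frac{i \sqrt{645}}{2}$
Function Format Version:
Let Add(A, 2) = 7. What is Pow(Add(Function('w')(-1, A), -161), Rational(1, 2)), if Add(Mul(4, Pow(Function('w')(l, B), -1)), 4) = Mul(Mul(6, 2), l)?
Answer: Mul(Rational(1, 2), I, Pow(645, Rational(1, 2))) ≈ Mul(12.698, I)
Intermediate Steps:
A = 5 (A = Add(-2, 7) = 5)
Function('w')(l, B) = Mul(4, Pow(Add(-4, Mul(12, l)), -1)) (Function('w')(l, B) = Mul(4, Pow(Add(-4, Mul(Mul(6, 2), l)), -1)) = Mul(4, Pow(Add(-4, Mul(12, l)), -1)))
Pow(Add(Function('w')(-1, A), -161), Rational(1, 2)) = Pow(Add(Pow(Add(-1, Mul(3, -1)), -1), -161), Rational(1, 2)) = Pow(Add(Pow(Add(-1, -3), -1), -161), Rational(1, 2)) = Pow(Add(Pow(-4, -1), -161), Rational(1, 2)) = Pow(Add(Rational(-1, 4), -161), Rational(1, 2)) = Pow(Rational(-645, 4), Rational(1, 2)) = Mul(Rational(1, 2), I, Pow(645, Rational(1, 2)))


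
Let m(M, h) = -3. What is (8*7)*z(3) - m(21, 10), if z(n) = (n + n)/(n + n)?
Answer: 59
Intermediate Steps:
z(n) = 1 (z(n) = (2*n)/((2*n)) = (2*n)*(1/(2*n)) = 1)
(8*7)*z(3) - m(21, 10) = (8*7)*1 - 1*(-3) = 56*1 + 3 = 56 + 3 = 59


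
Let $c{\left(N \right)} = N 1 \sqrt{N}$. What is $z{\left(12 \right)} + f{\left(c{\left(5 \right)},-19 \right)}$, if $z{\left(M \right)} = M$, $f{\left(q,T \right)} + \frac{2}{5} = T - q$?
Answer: $- \frac{37}{5} - 5 \sqrt{5} \approx -18.58$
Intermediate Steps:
$c{\left(N \right)} = N^{\frac{3}{2}}$ ($c{\left(N \right)} = N \sqrt{N} = N^{\frac{3}{2}}$)
$f{\left(q,T \right)} = - \frac{2}{5} + T - q$ ($f{\left(q,T \right)} = - \frac{2}{5} + \left(T - q\right) = - \frac{2}{5} + T - q$)
$z{\left(12 \right)} + f{\left(c{\left(5 \right)},-19 \right)} = 12 - \left(\frac{97}{5} + 5^{\frac{3}{2}}\right) = 12 - \left(\frac{97}{5} + 5 \sqrt{5}\right) = - \frac{37}{5} - 5 \sqrt{5}$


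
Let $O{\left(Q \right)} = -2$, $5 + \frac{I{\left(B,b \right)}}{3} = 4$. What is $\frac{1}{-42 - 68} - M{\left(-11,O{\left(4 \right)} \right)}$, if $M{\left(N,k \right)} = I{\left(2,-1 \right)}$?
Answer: $\frac{329}{110} \approx 2.9909$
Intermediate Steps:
$I{\left(B,b \right)} = -3$ ($I{\left(B,b \right)} = -15 + 3 \cdot 4 = -15 + 12 = -3$)
$M{\left(N,k \right)} = -3$
$\frac{1}{-42 - 68} - M{\left(-11,O{\left(4 \right)} \right)} = \frac{1}{-42 - 68} - -3 = \frac{1}{-110} + 3 = - \frac{1}{110} + 3 = \frac{329}{110}$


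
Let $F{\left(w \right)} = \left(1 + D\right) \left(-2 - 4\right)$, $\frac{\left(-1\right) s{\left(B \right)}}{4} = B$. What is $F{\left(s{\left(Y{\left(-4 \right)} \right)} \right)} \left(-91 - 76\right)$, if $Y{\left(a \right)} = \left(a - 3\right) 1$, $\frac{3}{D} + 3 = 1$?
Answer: $-501$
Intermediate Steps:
$D = - \frac{3}{2}$ ($D = \frac{3}{-3 + 1} = \frac{3}{-2} = 3 \left(- \frac{1}{2}\right) = - \frac{3}{2} \approx -1.5$)
$Y{\left(a \right)} = -3 + a$ ($Y{\left(a \right)} = \left(-3 + a\right) 1 = -3 + a$)
$s{\left(B \right)} = - 4 B$
$F{\left(w \right)} = 3$ ($F{\left(w \right)} = \left(1 - \frac{3}{2}\right) \left(-2 - 4\right) = \left(- \frac{1}{2}\right) \left(-6\right) = 3$)
$F{\left(s{\left(Y{\left(-4 \right)} \right)} \right)} \left(-91 - 76\right) = 3 \left(-91 - 76\right) = 3 \left(-167\right) = -501$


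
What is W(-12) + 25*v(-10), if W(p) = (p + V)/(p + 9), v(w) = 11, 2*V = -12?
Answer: 281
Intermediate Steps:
V = -6 (V = (½)*(-12) = -6)
W(p) = (-6 + p)/(9 + p) (W(p) = (p - 6)/(p + 9) = (-6 + p)/(9 + p))
W(-12) + 25*v(-10) = (-6 - 12)/(9 - 12) + 25*11 = -18/(-3) + 275 = -⅓*(-18) + 275 = 6 + 275 = 281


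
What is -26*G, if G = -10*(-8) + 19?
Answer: -2574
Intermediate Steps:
G = 99 (G = 80 + 19 = 99)
-26*G = -26*99 = -2574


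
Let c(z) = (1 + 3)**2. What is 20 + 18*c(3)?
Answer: 308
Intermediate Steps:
c(z) = 16 (c(z) = 4**2 = 16)
20 + 18*c(3) = 20 + 18*16 = 20 + 288 = 308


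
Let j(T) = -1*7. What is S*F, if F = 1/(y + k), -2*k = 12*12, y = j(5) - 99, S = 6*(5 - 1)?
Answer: -12/89 ≈ -0.13483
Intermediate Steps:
j(T) = -7
S = 24 (S = 6*4 = 24)
y = -106 (y = -7 - 99 = -106)
k = -72 (k = -6*12 = -½*144 = -72)
F = -1/178 (F = 1/(-106 - 72) = 1/(-178) = -1/178 ≈ -0.0056180)
S*F = 24*(-1/178) = -12/89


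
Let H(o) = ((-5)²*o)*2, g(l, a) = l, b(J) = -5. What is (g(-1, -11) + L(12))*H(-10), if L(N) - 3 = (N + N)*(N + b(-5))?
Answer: -85000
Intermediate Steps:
H(o) = 50*o (H(o) = (25*o)*2 = 50*o)
L(N) = 3 + 2*N*(-5 + N) (L(N) = 3 + (N + N)*(N - 5) = 3 + (2*N)*(-5 + N) = 3 + 2*N*(-5 + N))
(g(-1, -11) + L(12))*H(-10) = (-1 + (3 - 10*12 + 2*12²))*(50*(-10)) = (-1 + (3 - 120 + 2*144))*(-500) = (-1 + (3 - 120 + 288))*(-500) = (-1 + 171)*(-500) = 170*(-500) = -85000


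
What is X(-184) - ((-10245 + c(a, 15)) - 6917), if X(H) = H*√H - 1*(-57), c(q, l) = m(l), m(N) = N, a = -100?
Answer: 17204 - 368*I*√46 ≈ 17204.0 - 2495.9*I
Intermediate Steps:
c(q, l) = l
X(H) = 57 + H^(3/2) (X(H) = H^(3/2) + 57 = 57 + H^(3/2))
X(-184) - ((-10245 + c(a, 15)) - 6917) = (57 + (-184)^(3/2)) - ((-10245 + 15) - 6917) = (57 - 368*I*√46) - (-10230 - 6917) = (57 - 368*I*√46) - 1*(-17147) = (57 - 368*I*√46) + 17147 = 17204 - 368*I*√46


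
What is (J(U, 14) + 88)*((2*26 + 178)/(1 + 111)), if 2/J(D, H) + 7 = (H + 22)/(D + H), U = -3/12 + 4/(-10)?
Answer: 1927745/10724 ≈ 179.76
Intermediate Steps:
U = -13/20 (U = -3*1/12 + 4*(-1/10) = -1/4 - 2/5 = -13/20 ≈ -0.65000)
J(D, H) = 2/(-7 + (22 + H)/(D + H)) (J(D, H) = 2/(-7 + (H + 22)/(D + H)) = 2/(-7 + (22 + H)/(D + H)))
(J(U, 14) + 88)*((2*26 + 178)/(1 + 111)) = (2*(-1*(-13/20) - 1*14)/(-22 + 6*14 + 7*(-13/20)) + 88)*((2*26 + 178)/(1 + 111)) = (2*(13/20 - 14)/(-22 + 84 - 91/20) + 88)*((52 + 178)/112) = (2*(-267/20)/(1149/20) + 88)*(230*(1/112)) = (2*(20/1149)*(-267/20) + 88)*(115/56) = (-178/383 + 88)*(115/56) = (33526/383)*(115/56) = 1927745/10724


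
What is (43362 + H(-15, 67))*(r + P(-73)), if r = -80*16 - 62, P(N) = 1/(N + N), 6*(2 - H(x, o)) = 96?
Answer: -4246651842/73 ≈ -5.8173e+7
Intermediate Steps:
H(x, o) = -14 (H(x, o) = 2 - ⅙*96 = 2 - 16 = -14)
P(N) = 1/(2*N)
r = -1342 (r = -1280 - 62 = -1342)
(43362 + H(-15, 67))*(r + P(-73)) = (43362 - 14)*(-1342 + (½)/(-73)) = 43348*(-1342 + (½)*(-1/73)) = 43348*(-1342 - 1/146) = 43348*(-195933/146) = -4246651842/73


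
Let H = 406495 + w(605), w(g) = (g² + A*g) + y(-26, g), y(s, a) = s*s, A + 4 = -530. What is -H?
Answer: -450126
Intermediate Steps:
A = -534 (A = -4 - 530 = -534)
y(s, a) = s²
w(g) = 676 + g² - 534*g (w(g) = (g² - 534*g) + (-26)² = (g² - 534*g) + 676 = 676 + g² - 534*g)
H = 450126 (H = 406495 + (676 + 605² - 534*605) = 406495 + (676 + 366025 - 323070) = 406495 + 43631 = 450126)
-H = -1*450126 = -450126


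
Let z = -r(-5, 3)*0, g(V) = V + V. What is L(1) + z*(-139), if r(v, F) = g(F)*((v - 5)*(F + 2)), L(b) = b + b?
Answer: 2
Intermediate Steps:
L(b) = 2*b
g(V) = 2*V
r(v, F) = 2*F*(-5 + v)*(2 + F) (r(v, F) = (2*F)*((v - 5)*(F + 2)) = (2*F)*((-5 + v)*(2 + F)) = 2*F*(-5 + v)*(2 + F))
z = 0 (z = -2*3*(-10 - 5*3 + 2*(-5) + 3*(-5))*0 = -2*3*(-10 - 15 - 10 - 15)*0 = -2*3*(-50)*0 = -1*(-300)*0 = 300*0 = 0)
L(1) + z*(-139) = 2*1 + 0*(-139) = 2 + 0 = 2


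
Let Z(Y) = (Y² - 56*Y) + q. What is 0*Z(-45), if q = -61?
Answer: 0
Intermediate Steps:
Z(Y) = -61 + Y² - 56*Y (Z(Y) = (Y² - 56*Y) - 61 = -61 + Y² - 56*Y)
0*Z(-45) = 0*(-61 + (-45)² - 56*(-45)) = 0*(-61 + 2025 + 2520) = 0*4484 = 0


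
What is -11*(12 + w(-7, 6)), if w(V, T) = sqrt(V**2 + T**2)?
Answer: -132 - 11*sqrt(85) ≈ -233.42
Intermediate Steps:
w(V, T) = sqrt(T**2 + V**2)
-11*(12 + w(-7, 6)) = -11*(12 + sqrt(6**2 + (-7)**2)) = -11*(12 + sqrt(36 + 49)) = -11*(12 + sqrt(85)) = -132 - 11*sqrt(85)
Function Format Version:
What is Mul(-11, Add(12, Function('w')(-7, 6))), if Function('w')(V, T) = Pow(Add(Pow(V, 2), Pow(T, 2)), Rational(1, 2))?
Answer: Add(-132, Mul(-11, Pow(85, Rational(1, 2)))) ≈ -233.42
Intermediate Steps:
Function('w')(V, T) = Pow(Add(Pow(T, 2), Pow(V, 2)), Rational(1, 2))
Mul(-11, Add(12, Function('w')(-7, 6))) = Mul(-11, Add(12, Pow(Add(Pow(6, 2), Pow(-7, 2)), Rational(1, 2)))) = Mul(-11, Add(12, Pow(Add(36, 49), Rational(1, 2)))) = Mul(-11, Add(12, Pow(85, Rational(1, 2)))) = Add(-132, Mul(-11, Pow(85, Rational(1, 2))))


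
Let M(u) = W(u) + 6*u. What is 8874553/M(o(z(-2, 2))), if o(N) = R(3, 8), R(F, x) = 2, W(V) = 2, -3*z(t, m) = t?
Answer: 8874553/14 ≈ 6.3390e+5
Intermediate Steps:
z(t, m) = -t/3
o(N) = 2
M(u) = 2 + 6*u
8874553/M(o(z(-2, 2))) = 8874553/(2 + 6*2) = 8874553/(2 + 12) = 8874553/14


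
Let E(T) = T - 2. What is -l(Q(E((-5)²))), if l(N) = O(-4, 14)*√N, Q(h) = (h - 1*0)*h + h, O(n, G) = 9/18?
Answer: -√138 ≈ -11.747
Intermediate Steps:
O(n, G) = ½ (O(n, G) = 9*(1/18) = ½)
E(T) = -2 + T
Q(h) = h + h² (Q(h) = (h + 0)*h + h = h*h + h = h² + h = h + h²)
l(N) = √N/2
-l(Q(E((-5)²))) = -√((-2 + (-5)²)*(1 + (-2 + (-5)²)))/2 = -√((-2 + 25)*(1 + (-2 + 25)))/2 = -√(23*(1 + 23))/2 = -√(23*24)/2 = -√552/2 = -2*√138/2 = -√138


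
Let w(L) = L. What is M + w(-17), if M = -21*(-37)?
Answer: 760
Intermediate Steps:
M = 777
M + w(-17) = 777 - 17 = 760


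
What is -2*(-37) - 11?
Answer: 63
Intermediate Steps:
-2*(-37) - 11 = 74 - 11 = 63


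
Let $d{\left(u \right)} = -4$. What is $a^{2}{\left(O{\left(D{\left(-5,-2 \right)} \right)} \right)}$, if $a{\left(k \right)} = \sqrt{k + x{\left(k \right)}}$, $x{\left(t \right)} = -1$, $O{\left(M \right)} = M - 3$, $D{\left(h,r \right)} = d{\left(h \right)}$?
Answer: $-8$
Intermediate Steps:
$D{\left(h,r \right)} = -4$
$O{\left(M \right)} = -3 + M$
$a{\left(k \right)} = \sqrt{-1 + k}$ ($a{\left(k \right)} = \sqrt{k - 1} = \sqrt{-1 + k}$)
$a^{2}{\left(O{\left(D{\left(-5,-2 \right)} \right)} \right)} = \left(\sqrt{-1 - 7}\right)^{2} = \left(\sqrt{-8}\right)^{2} = \left(2 i \sqrt{2}\right)^{2} = -8$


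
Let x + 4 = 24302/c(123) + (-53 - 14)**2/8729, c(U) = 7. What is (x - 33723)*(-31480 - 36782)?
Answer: 2575368257400/1247 ≈ 2.0653e+9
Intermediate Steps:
x = 4324881/1247 (x = -4 + (24302/7 + (-53 - 14)**2/8729) = -4 + (24302*(1/7) + (-67)**2*(1/8729)) = -4 + (24302/7 + 4489*(1/8729)) = -4 + (24302/7 + 4489/8729) = -4 + 4329869/1247 = 4324881/1247 ≈ 3468.2)
(x - 33723)*(-31480 - 36782) = (4324881/1247 - 33723)*(-31480 - 36782) = -37727700/1247*(-68262) = 2575368257400/1247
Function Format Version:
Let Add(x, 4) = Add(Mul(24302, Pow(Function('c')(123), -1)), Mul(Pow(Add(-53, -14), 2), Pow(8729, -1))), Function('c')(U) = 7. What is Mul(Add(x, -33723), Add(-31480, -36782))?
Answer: Rational(2575368257400, 1247) ≈ 2.0653e+9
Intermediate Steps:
x = Rational(4324881, 1247) (x = Add(-4, Add(Mul(24302, Pow(7, -1)), Mul(Pow(Add(-53, -14), 2), Pow(8729, -1)))) = Add(-4, Add(Mul(24302, Rational(1, 7)), Mul(Pow(-67, 2), Rational(1, 8729)))) = Add(-4, Add(Rational(24302, 7), Mul(4489, Rational(1, 8729)))) = Add(-4, Add(Rational(24302, 7), Rational(4489, 8729))) = Add(-4, Rational(4329869, 1247)) = Rational(4324881, 1247) ≈ 3468.2)
Mul(Add(x, -33723), Add(-31480, -36782)) = Mul(Add(Rational(4324881, 1247), -33723), Add(-31480, -36782)) = Mul(Rational(-37727700, 1247), -68262) = Rational(2575368257400, 1247)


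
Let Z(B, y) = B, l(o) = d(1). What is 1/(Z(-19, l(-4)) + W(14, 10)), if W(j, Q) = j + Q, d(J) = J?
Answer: ⅕ ≈ 0.20000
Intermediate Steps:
l(o) = 1
W(j, Q) = Q + j
1/(Z(-19, l(-4)) + W(14, 10)) = 1/(-19 + (10 + 14)) = 1/(-19 + 24) = 1/5 = ⅕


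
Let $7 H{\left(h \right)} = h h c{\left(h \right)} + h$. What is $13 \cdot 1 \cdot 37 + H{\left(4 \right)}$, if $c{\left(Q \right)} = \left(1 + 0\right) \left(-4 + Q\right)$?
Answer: $\frac{3371}{7} \approx 481.57$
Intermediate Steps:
$c{\left(Q \right)} = -4 + Q$ ($c{\left(Q \right)} = 1 \left(-4 + Q\right) = -4 + Q$)
$H{\left(h \right)} = \frac{h}{7} + \frac{h^{2} \left(-4 + h\right)}{7}$ ($H{\left(h \right)} = \frac{h h \left(-4 + h\right) + h}{7} = \frac{h^{2} \left(-4 + h\right) + h}{7} = \frac{h + h^{2} \left(-4 + h\right)}{7} = \frac{h}{7} + \frac{h^{2} \left(-4 + h\right)}{7}$)
$13 \cdot 1 \cdot 37 + H{\left(4 \right)} = 13 \cdot 1 \cdot 37 + \frac{1}{7} \cdot 4 \left(1 + 4 \left(-4 + 4\right)\right) = 13 \cdot 37 + \frac{1}{7} \cdot 4 \left(1 + 4 \cdot 0\right) = 481 + \frac{1}{7} \cdot 4 \left(1 + 0\right) = 481 + \frac{1}{7} \cdot 4 \cdot 1 = 481 + \frac{4}{7} = \frac{3371}{7}$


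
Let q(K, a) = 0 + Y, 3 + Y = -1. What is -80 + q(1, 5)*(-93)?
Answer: 292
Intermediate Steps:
Y = -4 (Y = -3 - 1 = -4)
q(K, a) = -4 (q(K, a) = 0 - 4 = -4)
-80 + q(1, 5)*(-93) = -80 - 4*(-93) = -80 + 372 = 292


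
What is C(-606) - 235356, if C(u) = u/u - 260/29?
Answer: -6825555/29 ≈ -2.3536e+5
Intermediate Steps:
C(u) = -231/29 (C(u) = 1 - 260*1/29 = 1 - 260/29 = -231/29)
C(-606) - 235356 = -231/29 - 235356 = -6825555/29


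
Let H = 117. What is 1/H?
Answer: 1/117 ≈ 0.0085470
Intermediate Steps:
1/H = 1/117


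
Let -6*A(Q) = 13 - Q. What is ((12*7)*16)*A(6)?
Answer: -1568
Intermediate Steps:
A(Q) = -13/6 + Q/6 (A(Q) = -(13 - Q)/6 = -13/6 + Q/6)
((12*7)*16)*A(6) = ((12*7)*16)*(-13/6 + (⅙)*6) = (84*16)*(-13/6 + 1) = 1344*(-7/6) = -1568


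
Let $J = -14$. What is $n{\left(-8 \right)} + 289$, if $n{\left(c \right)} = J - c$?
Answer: $283$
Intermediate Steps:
$n{\left(c \right)} = -14 - c$
$n{\left(-8 \right)} + 289 = \left(-14 - -8\right) + 289 = \left(-14 + 8\right) + 289 = -6 + 289 = 283$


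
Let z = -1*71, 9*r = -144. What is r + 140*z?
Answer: -9956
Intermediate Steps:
r = -16 (r = (⅑)*(-144) = -16)
z = -71
r + 140*z = -16 + 140*(-71) = -16 - 9940 = -9956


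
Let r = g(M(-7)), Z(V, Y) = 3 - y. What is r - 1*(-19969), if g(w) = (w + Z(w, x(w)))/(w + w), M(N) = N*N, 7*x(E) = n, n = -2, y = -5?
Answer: 1957019/98 ≈ 19970.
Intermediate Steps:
x(E) = -2/7 (x(E) = (⅐)*(-2) = -2/7)
Z(V, Y) = 8 (Z(V, Y) = 3 - 1*(-5) = 3 + 5 = 8)
M(N) = N²
g(w) = (8 + w)/(2*w) (g(w) = (w + 8)/(w + w) = (8 + w)/((2*w)) = (8 + w)*(1/(2*w)) = (8 + w)/(2*w))
r = 57/98 (r = (8 + (-7)²)/(2*((-7)²)) = (½)*(8 + 49)/49 = (½)*(1/49)*57 = 57/98 ≈ 0.58163)
r - 1*(-19969) = 57/98 - 1*(-19969) = 57/98 + 19969 = 1957019/98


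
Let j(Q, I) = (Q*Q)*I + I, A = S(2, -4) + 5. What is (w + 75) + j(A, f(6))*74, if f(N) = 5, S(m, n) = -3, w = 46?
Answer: 1971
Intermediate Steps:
A = 2 (A = -3 + 5 = 2)
j(Q, I) = I + I*Q**2 (j(Q, I) = Q**2*I + I = I*Q**2 + I = I + I*Q**2)
(w + 75) + j(A, f(6))*74 = (46 + 75) + (5*(1 + 2**2))*74 = 121 + (5*(1 + 4))*74 = 121 + (5*5)*74 = 121 + 25*74 = 121 + 1850 = 1971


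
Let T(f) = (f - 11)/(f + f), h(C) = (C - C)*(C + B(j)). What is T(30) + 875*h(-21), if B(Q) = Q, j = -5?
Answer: 19/60 ≈ 0.31667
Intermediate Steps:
h(C) = 0 (h(C) = (C - C)*(C - 5) = 0*(-5 + C) = 0)
T(f) = (-11 + f)/(2*f) (T(f) = (-11 + f)/((2*f)) = (-11 + f)*(1/(2*f)) = (-11 + f)/(2*f))
T(30) + 875*h(-21) = (½)*(-11 + 30)/30 + 875*0 = (½)*(1/30)*19 + 0 = 19/60 + 0 = 19/60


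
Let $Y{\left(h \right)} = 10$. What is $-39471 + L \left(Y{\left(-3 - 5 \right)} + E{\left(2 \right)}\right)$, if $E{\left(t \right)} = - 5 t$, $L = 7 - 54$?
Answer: $-39471$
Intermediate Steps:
$L = -47$ ($L = 7 - 54 = -47$)
$-39471 + L \left(Y{\left(-3 - 5 \right)} + E{\left(2 \right)}\right) = -39471 - 47 \left(10 - 10\right) = -39471 - 0 = -39471 + 0 = -39471$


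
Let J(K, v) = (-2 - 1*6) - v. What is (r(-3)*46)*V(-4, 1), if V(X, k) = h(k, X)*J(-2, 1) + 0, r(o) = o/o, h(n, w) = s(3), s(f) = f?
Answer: -1242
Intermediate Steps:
J(K, v) = -8 - v (J(K, v) = (-2 - 6) - v = -8 - v)
h(n, w) = 3
r(o) = 1
V(X, k) = -27 (V(X, k) = 3*(-8 - 1*1) + 0 = 3*(-8 - 1) + 0 = 3*(-9) + 0 = -27 + 0 = -27)
(r(-3)*46)*V(-4, 1) = (1*46)*(-27) = 46*(-27) = -1242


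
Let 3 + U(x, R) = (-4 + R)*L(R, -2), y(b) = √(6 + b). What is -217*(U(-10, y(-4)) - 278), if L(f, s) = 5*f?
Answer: 58807 + 4340*√2 ≈ 64945.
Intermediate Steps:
U(x, R) = -3 + 5*R*(-4 + R) (U(x, R) = -3 + (-4 + R)*(5*R) = -3 + 5*R*(-4 + R))
-217*(U(-10, y(-4)) - 278) = -217*((-3 - 20*√(6 - 4) + 5*(√(6 - 4))²) - 278) = -217*((-3 - 20*√2 + 5*(√2)²) - 278) = -217*((-3 - 20*√2 + 5*2) - 278) = -217*((-3 - 20*√2 + 10) - 278) = -217*((7 - 20*√2) - 278) = -217*(-271 - 20*√2) = 58807 + 4340*√2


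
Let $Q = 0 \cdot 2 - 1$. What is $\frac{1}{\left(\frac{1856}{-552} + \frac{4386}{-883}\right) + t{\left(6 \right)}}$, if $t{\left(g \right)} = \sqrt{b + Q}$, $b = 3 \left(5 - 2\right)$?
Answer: $- \frac{15459921615}{113924652734} - \frac{3712099329 \sqrt{2}}{113924652734} \approx -0.18178$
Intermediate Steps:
$b = 9$ ($b = 3 \cdot 3 = 9$)
$Q = -1$ ($Q = 0 - 1 = -1$)
$t{\left(g \right)} = 2 \sqrt{2}$ ($t{\left(g \right)} = \sqrt{9 - 1} = \sqrt{8} = 2 \sqrt{2}$)
$\frac{1}{\left(\frac{1856}{-552} + \frac{4386}{-883}\right) + t{\left(6 \right)}} = \frac{1}{\left(\frac{1856}{-552} + \frac{4386}{-883}\right) + 2 \sqrt{2}} = \frac{1}{\left(1856 \left(- \frac{1}{552}\right) + 4386 \left(- \frac{1}{883}\right)\right) + 2 \sqrt{2}} = \frac{1}{\left(- \frac{232}{69} - \frac{4386}{883}\right) + 2 \sqrt{2}} = \frac{1}{- \frac{507490}{60927} + 2 \sqrt{2}}$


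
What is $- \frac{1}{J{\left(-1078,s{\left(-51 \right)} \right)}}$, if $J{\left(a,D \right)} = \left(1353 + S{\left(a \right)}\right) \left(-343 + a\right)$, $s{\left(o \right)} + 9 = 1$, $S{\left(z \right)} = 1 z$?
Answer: $\frac{1}{390775} \approx 2.559 \cdot 10^{-6}$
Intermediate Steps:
$S{\left(z \right)} = z$
$s{\left(o \right)} = -8$ ($s{\left(o \right)} = -9 + 1 = -8$)
$J{\left(a,D \right)} = \left(-343 + a\right) \left(1353 + a\right)$ ($J{\left(a,D \right)} = \left(1353 + a\right) \left(-343 + a\right) = \left(-343 + a\right) \left(1353 + a\right)$)
$- \frac{1}{J{\left(-1078,s{\left(-51 \right)} \right)}} = - \frac{1}{-464079 + \left(-1078\right)^{2} + 1010 \left(-1078\right)} = - \frac{1}{-464079 + 1162084 - 1088780} = - \frac{1}{-390775} = \left(-1\right) \left(- \frac{1}{390775}\right) = \frac{1}{390775}$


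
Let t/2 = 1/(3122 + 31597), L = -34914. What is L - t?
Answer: -1212179168/34719 ≈ -34914.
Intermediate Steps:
t = 2/34719 (t = 2/(3122 + 31597) = 2/34719 ≈ 5.7605e-5)
L - t = -34914 - 1*2/34719 = -34914 - 2/34719 = -1212179168/34719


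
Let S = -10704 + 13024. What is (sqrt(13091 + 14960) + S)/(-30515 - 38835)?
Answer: -232/6935 - sqrt(28051)/69350 ≈ -0.035869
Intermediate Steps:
S = 2320
(sqrt(13091 + 14960) + S)/(-30515 - 38835) = (sqrt(13091 + 14960) + 2320)/(-30515 - 38835) = (sqrt(28051) + 2320)/(-69350) = (2320 + sqrt(28051))*(-1/69350) = -232/6935 - sqrt(28051)/69350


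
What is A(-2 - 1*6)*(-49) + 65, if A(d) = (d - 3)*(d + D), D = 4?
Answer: -2091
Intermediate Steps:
A(d) = (-3 + d)*(4 + d) (A(d) = (d - 3)*(d + 4) = (-3 + d)*(4 + d))
A(-2 - 1*6)*(-49) + 65 = (-12 + (-2 - 1*6) + (-2 - 1*6)²)*(-49) + 65 = (-12 + (-2 - 6) + (-2 - 6)²)*(-49) + 65 = (-12 - 8 + (-8)²)*(-49) + 65 = (-12 - 8 + 64)*(-49) + 65 = 44*(-49) + 65 = -2156 + 65 = -2091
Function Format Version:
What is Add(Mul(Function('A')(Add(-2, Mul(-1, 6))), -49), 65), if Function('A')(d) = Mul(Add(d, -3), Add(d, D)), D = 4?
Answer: -2091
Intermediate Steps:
Function('A')(d) = Mul(Add(-3, d), Add(4, d)) (Function('A')(d) = Mul(Add(d, -3), Add(d, 4)) = Mul(Add(-3, d), Add(4, d)))
Add(Mul(Function('A')(Add(-2, Mul(-1, 6))), -49), 65) = Add(Mul(Add(-12, Add(-2, Mul(-1, 6)), Pow(Add(-2, Mul(-1, 6)), 2)), -49), 65) = Add(Mul(Add(-12, Add(-2, -6), Pow(Add(-2, -6), 2)), -49), 65) = Add(Mul(Add(-12, -8, Pow(-8, 2)), -49), 65) = Add(Mul(Add(-12, -8, 64), -49), 65) = Add(Mul(44, -49), 65) = Add(-2156, 65) = -2091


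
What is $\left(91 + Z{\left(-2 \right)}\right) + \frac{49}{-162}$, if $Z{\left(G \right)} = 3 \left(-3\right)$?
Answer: $\frac{13235}{162} \approx 81.698$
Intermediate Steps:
$Z{\left(G \right)} = -9$
$\left(91 + Z{\left(-2 \right)}\right) + \frac{49}{-162} = \left(91 - 9\right) + \frac{49}{-162} = 82 + 49 \left(- \frac{1}{162}\right) = 82 - \frac{49}{162} = \frac{13235}{162}$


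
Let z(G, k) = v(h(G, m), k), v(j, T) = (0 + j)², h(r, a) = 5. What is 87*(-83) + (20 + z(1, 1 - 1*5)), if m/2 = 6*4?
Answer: -7176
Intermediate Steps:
m = 48 (m = 2*(6*4) = 2*24 = 48)
v(j, T) = j²
z(G, k) = 25 (z(G, k) = 5² = 25)
87*(-83) + (20 + z(1, 1 - 1*5)) = 87*(-83) + (20 + 25) = -7221 + 45 = -7176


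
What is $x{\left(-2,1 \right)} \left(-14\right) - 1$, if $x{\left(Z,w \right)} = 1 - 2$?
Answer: $13$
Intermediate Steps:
$x{\left(Z,w \right)} = -1$
$x{\left(-2,1 \right)} \left(-14\right) - 1 = \left(-1\right) \left(-14\right) - 1 = 14 - 1 = 13$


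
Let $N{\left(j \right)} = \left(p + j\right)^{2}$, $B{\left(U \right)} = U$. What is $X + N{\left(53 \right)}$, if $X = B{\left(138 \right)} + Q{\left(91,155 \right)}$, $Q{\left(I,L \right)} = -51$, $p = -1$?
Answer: $2791$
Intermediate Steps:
$N{\left(j \right)} = \left(-1 + j\right)^{2}$
$X = 87$ ($X = 138 - 51 = 87$)
$X + N{\left(53 \right)} = 87 + \left(-1 + 53\right)^{2} = 87 + 52^{2} = 87 + 2704 = 2791$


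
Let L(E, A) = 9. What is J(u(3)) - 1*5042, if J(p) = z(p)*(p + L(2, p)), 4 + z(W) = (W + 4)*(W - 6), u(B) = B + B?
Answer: -5102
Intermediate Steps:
u(B) = 2*B
z(W) = -4 + (-6 + W)*(4 + W) (z(W) = -4 + (W + 4)*(W - 6) = -4 + (4 + W)*(-6 + W) = -4 + (-6 + W)*(4 + W))
J(p) = (9 + p)*(-28 + p² - 2*p) (J(p) = (-28 + p² - 2*p)*(p + 9) = (-28 + p² - 2*p)*(9 + p) = (9 + p)*(-28 + p² - 2*p))
J(u(3)) - 1*5042 = -(9 + 2*3)*(28 - (2*3)² + 2*(2*3)) - 1*5042 = -(9 + 6)*(28 - 1*6² + 2*6) - 5042 = -1*15*(28 - 1*36 + 12) - 5042 = -1*15*(28 - 36 + 12) - 5042 = -1*15*4 - 5042 = -60 - 5042 = -5102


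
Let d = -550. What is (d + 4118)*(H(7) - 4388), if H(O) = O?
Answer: -15631408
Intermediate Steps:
(d + 4118)*(H(7) - 4388) = (-550 + 4118)*(7 - 4388) = 3568*(-4381) = -15631408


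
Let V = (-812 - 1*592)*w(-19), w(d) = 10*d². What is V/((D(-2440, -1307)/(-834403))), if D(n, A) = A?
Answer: -4229121541320/1307 ≈ -3.2357e+9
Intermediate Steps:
V = -5068440 (V = (-812 - 1*592)*(10*(-19)²) = (-812 - 592)*(10*361) = -1404*3610 = -5068440)
V/((D(-2440, -1307)/(-834403))) = -5068440/((-1307/(-834403))) = -5068440/((-1307*(-1/834403))) = -5068440/1307/834403 = -5068440*834403/1307 = -4229121541320/1307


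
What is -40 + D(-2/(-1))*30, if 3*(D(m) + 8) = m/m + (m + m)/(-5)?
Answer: -278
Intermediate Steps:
D(m) = -23/3 - 2*m/15 (D(m) = -8 + (m/m + (m + m)/(-5))/3 = -8 + (1 + (2*m)*(-⅕))/3 = -8 + (1 - 2*m/5)/3 = -8 + (⅓ - 2*m/15) = -23/3 - 2*m/15)
-40 + D(-2/(-1))*30 = -40 + (-23/3 - (-4)/(15*(-1)))*30 = -40 + (-23/3 - (-4)*(-1)/15)*30 = -40 + (-23/3 - 2/15*2)*30 = -40 + (-23/3 - 4/15)*30 = -40 - 119/15*30 = -40 - 238 = -278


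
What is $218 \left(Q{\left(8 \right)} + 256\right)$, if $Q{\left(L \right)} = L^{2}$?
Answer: $69760$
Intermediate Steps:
$218 \left(Q{\left(8 \right)} + 256\right) = 218 \left(8^{2} + 256\right) = 218 \left(64 + 256\right) = 218 \cdot 320 = 69760$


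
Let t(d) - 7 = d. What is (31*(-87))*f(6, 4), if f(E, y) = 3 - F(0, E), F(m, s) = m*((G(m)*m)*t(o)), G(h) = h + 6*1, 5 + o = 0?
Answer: -8091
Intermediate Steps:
o = -5 (o = -5 + 0 = -5)
t(d) = 7 + d
G(h) = 6 + h (G(h) = h + 6 = 6 + h)
F(m, s) = 2*m**2*(6 + m) (F(m, s) = m*(((6 + m)*m)*(7 - 5)) = m*((m*(6 + m))*2) = m*(2*m*(6 + m)) = 2*m**2*(6 + m))
f(E, y) = 3 (f(E, y) = 3 - 2*0**2*(6 + 0) = 3 - 2*0*6 = 3 - 1*0 = 3 + 0 = 3)
(31*(-87))*f(6, 4) = (31*(-87))*3 = -2697*3 = -8091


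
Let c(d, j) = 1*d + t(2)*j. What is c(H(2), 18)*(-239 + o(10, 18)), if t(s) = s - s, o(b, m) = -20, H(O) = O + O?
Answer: -1036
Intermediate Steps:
H(O) = 2*O
t(s) = 0
c(d, j) = d (c(d, j) = 1*d + 0*j = d + 0 = d)
c(H(2), 18)*(-239 + o(10, 18)) = (2*2)*(-239 - 20) = 4*(-259) = -1036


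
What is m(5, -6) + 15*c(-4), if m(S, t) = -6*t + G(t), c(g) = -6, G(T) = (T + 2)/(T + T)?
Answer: -161/3 ≈ -53.667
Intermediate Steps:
G(T) = (2 + T)/(2*T) (G(T) = (2 + T)/((2*T)) = (2 + T)*(1/(2*T)) = (2 + T)/(2*T))
m(S, t) = -6*t + (2 + t)/(2*t)
m(5, -6) + 15*c(-4) = (1/2 + 1/(-6) - 6*(-6)) + 15*(-6) = (1/2 - 1/6 + 36) - 90 = 109/3 - 90 = -161/3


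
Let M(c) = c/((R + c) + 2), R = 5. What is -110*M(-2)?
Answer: 44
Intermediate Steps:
M(c) = c/(7 + c) (M(c) = c/((5 + c) + 2) = c/(7 + c))
-110*M(-2) = -(-220)/(7 - 2) = -(-220)/5 = -110*(-2/5) = 44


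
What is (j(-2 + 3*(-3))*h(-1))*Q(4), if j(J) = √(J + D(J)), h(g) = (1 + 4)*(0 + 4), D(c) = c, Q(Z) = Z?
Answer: 80*I*√22 ≈ 375.23*I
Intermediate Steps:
h(g) = 20 (h(g) = 5*4 = 20)
j(J) = √2*√J (j(J) = √(J + J) = √(2*J) = √2*√J)
(j(-2 + 3*(-3))*h(-1))*Q(4) = ((√2*√(-2 + 3*(-3)))*20)*4 = ((√2*√(-2 - 9))*20)*4 = ((√2*√(-11))*20)*4 = ((√2*(I*√11))*20)*4 = ((I*√22)*20)*4 = (20*I*√22)*4 = 80*I*√22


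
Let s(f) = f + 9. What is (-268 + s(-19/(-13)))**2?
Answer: 11209104/169 ≈ 66326.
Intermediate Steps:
s(f) = 9 + f
(-268 + s(-19/(-13)))**2 = (-268 + (9 - 19/(-13)))**2 = (-268 + (9 - 19*(-1/13)))**2 = (-268 + (9 + 19/13))**2 = (-268 + 136/13)**2 = (-3348/13)**2 = 11209104/169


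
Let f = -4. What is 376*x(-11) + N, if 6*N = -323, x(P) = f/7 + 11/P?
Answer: -27077/42 ≈ -644.69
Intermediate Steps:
x(P) = -4/7 + 11/P
N = -323/6 (N = (⅙)*(-323) = -323/6 ≈ -53.833)
376*x(-11) + N = 376*(-4/7 + 11/(-11)) - 323/6 = 376*(-4/7 + 11*(-1/11)) - 323/6 = 376*(-4/7 - 1) - 323/6 = 376*(-11/7) - 323/6 = -4136/7 - 323/6 = -27077/42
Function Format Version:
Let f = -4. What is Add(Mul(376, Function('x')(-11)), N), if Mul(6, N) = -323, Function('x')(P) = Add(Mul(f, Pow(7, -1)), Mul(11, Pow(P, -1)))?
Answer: Rational(-27077, 42) ≈ -644.69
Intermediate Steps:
Function('x')(P) = Add(Rational(-4, 7), Mul(11, Pow(P, -1))) (Function('x')(P) = Add(Mul(-4, Pow(7, -1)), Mul(11, Pow(P, -1))) = Add(Mul(-4, Rational(1, 7)), Mul(11, Pow(P, -1))) = Add(Rational(-4, 7), Mul(11, Pow(P, -1))))
N = Rational(-323, 6) (N = Mul(Rational(1, 6), -323) = Rational(-323, 6) ≈ -53.833)
Add(Mul(376, Function('x')(-11)), N) = Add(Mul(376, Add(Rational(-4, 7), Mul(11, Pow(-11, -1)))), Rational(-323, 6)) = Add(Mul(376, Add(Rational(-4, 7), Mul(11, Rational(-1, 11)))), Rational(-323, 6)) = Add(Mul(376, Add(Rational(-4, 7), -1)), Rational(-323, 6)) = Add(Mul(376, Rational(-11, 7)), Rational(-323, 6)) = Add(Rational(-4136, 7), Rational(-323, 6)) = Rational(-27077, 42)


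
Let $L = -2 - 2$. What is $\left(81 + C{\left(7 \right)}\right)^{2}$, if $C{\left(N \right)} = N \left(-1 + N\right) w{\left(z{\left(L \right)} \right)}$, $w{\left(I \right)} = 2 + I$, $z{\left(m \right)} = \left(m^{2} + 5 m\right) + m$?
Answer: $29241$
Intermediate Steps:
$L = -4$
$z{\left(m \right)} = m^{2} + 6 m$
$C{\left(N \right)} = - 6 N \left(-1 + N\right)$ ($C{\left(N \right)} = N \left(-1 + N\right) \left(2 - 4 \left(6 - 4\right)\right) = N \left(-1 + N\right) \left(2 - 8\right) = N \left(-1 + N\right) \left(-6\right) = - 6 N \left(-1 + N\right)$)
$\left(81 + C{\left(7 \right)}\right)^{2} = \left(81 + 6 \cdot 7 \left(1 - 7\right)\right)^{2} = \left(81 + 6 \cdot 7 \left(-6\right)\right)^{2} = \left(81 - 252\right)^{2} = \left(-171\right)^{2} = 29241$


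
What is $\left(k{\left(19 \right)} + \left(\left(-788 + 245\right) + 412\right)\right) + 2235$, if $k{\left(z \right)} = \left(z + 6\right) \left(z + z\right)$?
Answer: $3054$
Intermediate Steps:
$k{\left(z \right)} = 2 z \left(6 + z\right)$ ($k{\left(z \right)} = \left(6 + z\right) 2 z = 2 z \left(6 + z\right)$)
$\left(k{\left(19 \right)} + \left(\left(-788 + 245\right) + 412\right)\right) + 2235 = \left(2 \cdot 19 \left(6 + 19\right) + \left(\left(-788 + 245\right) + 412\right)\right) + 2235 = \left(2 \cdot 19 \cdot 25 + \left(-543 + 412\right)\right) + 2235 = \left(950 - 131\right) + 2235 = 819 + 2235 = 3054$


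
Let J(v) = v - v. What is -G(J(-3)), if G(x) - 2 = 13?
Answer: -15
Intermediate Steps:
J(v) = 0
G(x) = 15 (G(x) = 2 + 13 = 15)
-G(J(-3)) = -1*15 = -15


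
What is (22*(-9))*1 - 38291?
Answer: -38489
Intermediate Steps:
(22*(-9))*1 - 38291 = -198*1 - 38291 = -198 - 38291 = -38489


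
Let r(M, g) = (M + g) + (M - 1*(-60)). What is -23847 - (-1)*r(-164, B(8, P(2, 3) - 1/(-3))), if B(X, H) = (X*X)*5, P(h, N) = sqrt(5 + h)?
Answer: -23795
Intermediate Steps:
B(X, H) = 5*X**2 (B(X, H) = X**2*5 = 5*X**2)
r(M, g) = 60 + g + 2*M (r(M, g) = (M + g) + (M + 60) = (M + g) + (60 + M) = 60 + g + 2*M)
-23847 - (-1)*r(-164, B(8, P(2, 3) - 1/(-3))) = -23847 - (-1)*(60 + 5*8**2 + 2*(-164)) = -23847 - (-1)*(60 + 5*64 - 328) = -23847 - (-1)*(60 + 320 - 328) = -23847 - (-1)*52 = -23847 - 1*(-52) = -23847 + 52 = -23795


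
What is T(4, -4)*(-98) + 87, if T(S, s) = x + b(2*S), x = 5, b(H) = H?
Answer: -1187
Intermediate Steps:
T(S, s) = 5 + 2*S
T(4, -4)*(-98) + 87 = (5 + 2*4)*(-98) + 87 = (5 + 8)*(-98) + 87 = 13*(-98) + 87 = -1274 + 87 = -1187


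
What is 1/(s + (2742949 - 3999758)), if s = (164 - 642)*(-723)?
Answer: -1/911215 ≈ -1.0974e-6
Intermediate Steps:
s = 345594 (s = -478*(-723) = 345594)
1/(s + (2742949 - 3999758)) = 1/(345594 + (2742949 - 3999758)) = 1/(345594 - 1256809) = 1/(-911215) = -1/911215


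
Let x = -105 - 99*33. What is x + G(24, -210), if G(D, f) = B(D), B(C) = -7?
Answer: -3379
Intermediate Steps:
x = -3372 (x = -105 - 3267 = -3372)
G(D, f) = -7
x + G(24, -210) = -3372 - 7 = -3379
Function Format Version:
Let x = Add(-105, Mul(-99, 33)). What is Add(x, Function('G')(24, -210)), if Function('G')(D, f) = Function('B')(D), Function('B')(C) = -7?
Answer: -3379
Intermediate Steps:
x = -3372 (x = Add(-105, -3267) = -3372)
Function('G')(D, f) = -7
Add(x, Function('G')(24, -210)) = Add(-3372, -7) = -3379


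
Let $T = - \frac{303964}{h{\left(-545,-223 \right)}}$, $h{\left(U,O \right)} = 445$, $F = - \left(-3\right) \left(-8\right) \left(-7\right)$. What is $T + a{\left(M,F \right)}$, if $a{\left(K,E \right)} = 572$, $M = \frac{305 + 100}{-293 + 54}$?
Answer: $- \frac{49424}{445} \approx -111.07$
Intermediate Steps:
$F = 168$ ($F = - 24 \left(-7\right) = \left(-1\right) \left(-168\right) = 168$)
$M = - \frac{405}{239}$ ($M = \frac{405}{-239} = 405 \left(- \frac{1}{239}\right) = - \frac{405}{239} \approx -1.6946$)
$T = - \frac{303964}{445} \approx -683.07$
$T + a{\left(M,F \right)} = - \frac{303964}{445} + 572 = - \frac{49424}{445}$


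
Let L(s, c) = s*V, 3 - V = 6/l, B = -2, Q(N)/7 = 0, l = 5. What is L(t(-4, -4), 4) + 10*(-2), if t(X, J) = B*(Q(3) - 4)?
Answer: -28/5 ≈ -5.6000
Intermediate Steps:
Q(N) = 0 (Q(N) = 7*0 = 0)
V = 9/5 (V = 3 - 6/5 = 9/5 ≈ 1.8000)
t(X, J) = 8 (t(X, J) = -2*(0 - 4) = -2*(-4) = 8)
L(s, c) = 9*s/5 (L(s, c) = s*(9/5) = 9*s/5)
L(t(-4, -4), 4) + 10*(-2) = (9/5)*8 + 10*(-2) = 72/5 - 20 = -28/5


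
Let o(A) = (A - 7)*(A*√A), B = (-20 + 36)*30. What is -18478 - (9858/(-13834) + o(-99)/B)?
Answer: -127807397/6917 - 5247*I*√11/80 ≈ -18477.0 - 217.53*I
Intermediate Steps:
B = 480 (B = 16*30 = 480)
o(A) = A^(3/2)*(-7 + A) (o(A) = (-7 + A)*A^(3/2) = A^(3/2)*(-7 + A))
-18478 - (9858/(-13834) + o(-99)/B) = -18478 - (9858/(-13834) + ((-99)^(3/2)*(-7 - 99))/480) = -18478 - (9858*(-1/13834) + (-297*I*√11*(-106))*(1/480)) = -18478 - (-4929/6917 + (31482*I*√11)*(1/480)) = -18478 - (-4929/6917 + 5247*I*√11/80) = -18478 + (4929/6917 - 5247*I*√11/80) = -127807397/6917 - 5247*I*√11/80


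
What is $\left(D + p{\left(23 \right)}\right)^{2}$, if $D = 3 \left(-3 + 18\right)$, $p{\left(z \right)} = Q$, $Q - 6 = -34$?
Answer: $289$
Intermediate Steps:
$Q = -28$ ($Q = 6 - 34 = -28$)
$p{\left(z \right)} = -28$
$D = 45$ ($D = 3 \cdot 15 = 45$)
$\left(D + p{\left(23 \right)}\right)^{2} = \left(45 - 28\right)^{2} = 17^{2} = 289$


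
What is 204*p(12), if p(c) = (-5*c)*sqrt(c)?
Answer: -24480*sqrt(3) ≈ -42401.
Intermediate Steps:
p(c) = -5*c**(3/2)
204*p(12) = 204*(-120*sqrt(3)) = -24480*sqrt(3)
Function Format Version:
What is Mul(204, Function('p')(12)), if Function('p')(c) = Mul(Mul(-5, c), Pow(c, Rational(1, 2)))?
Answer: Mul(-24480, Pow(3, Rational(1, 2))) ≈ -42401.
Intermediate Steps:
Function('p')(c) = Mul(-5, Pow(c, Rational(3, 2)))
Mul(204, Function('p')(12)) = Mul(204, Mul(-5, Pow(12, Rational(3, 2)))) = Mul(204, Mul(-5, Mul(24, Pow(3, Rational(1, 2))))) = Mul(204, Mul(-120, Pow(3, Rational(1, 2)))) = Mul(-24480, Pow(3, Rational(1, 2)))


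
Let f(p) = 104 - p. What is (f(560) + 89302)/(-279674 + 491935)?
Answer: 88846/212261 ≈ 0.41857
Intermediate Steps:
(f(560) + 89302)/(-279674 + 491935) = ((104 - 1*560) + 89302)/(-279674 + 491935) = ((104 - 560) + 89302)/212261 = (-456 + 89302)*(1/212261) = 88846*(1/212261) = 88846/212261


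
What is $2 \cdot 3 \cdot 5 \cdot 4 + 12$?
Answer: $132$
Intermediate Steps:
$2 \cdot 3 \cdot 5 \cdot 4 + 12 = 2 \cdot 15 \cdot 4 + 12 = 2 \cdot 60 + 12 = 120 + 12 = 132$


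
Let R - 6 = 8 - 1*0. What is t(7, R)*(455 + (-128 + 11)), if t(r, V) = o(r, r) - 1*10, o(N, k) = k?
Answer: -1014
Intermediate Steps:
R = 14 (R = 6 + (8 - 1*0) = 6 + (8 + 0) = 6 + 8 = 14)
t(r, V) = -10 + r (t(r, V) = r - 1*10 = r - 10 = -10 + r)
t(7, R)*(455 + (-128 + 11)) = (-10 + 7)*(455 + (-128 + 11)) = -3*(455 - 117) = -3*338 = -1014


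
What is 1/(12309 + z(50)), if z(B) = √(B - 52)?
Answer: 12309/151511483 - I*√2/151511483 ≈ 8.1241e-5 - 9.334e-9*I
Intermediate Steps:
z(B) = √(-52 + B)
1/(12309 + z(50)) = 1/(12309 + √(-52 + 50)) = 1/(12309 + √(-2)) = 1/(12309 + I*√2)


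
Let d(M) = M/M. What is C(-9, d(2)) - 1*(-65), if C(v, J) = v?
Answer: 56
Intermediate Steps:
d(M) = 1
C(-9, d(2)) - 1*(-65) = -9 - 1*(-65) = -9 + 65 = 56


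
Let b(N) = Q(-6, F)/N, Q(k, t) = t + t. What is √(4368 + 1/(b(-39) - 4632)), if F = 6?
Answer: √3960081457085/30110 ≈ 66.091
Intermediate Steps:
Q(k, t) = 2*t
b(N) = 12/N (b(N) = (2*6)/N = 12/N)
√(4368 + 1/(b(-39) - 4632)) = √(4368 + 1/(12/(-39) - 4632)) = √(4368 + 1/(12*(-1/39) - 4632)) = √(4368 + 1/(-4/13 - 4632)) = √(4368 + 1/(-60220/13)) = √(4368 - 13/60220) = √(263040947/60220) = √3960081457085/30110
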